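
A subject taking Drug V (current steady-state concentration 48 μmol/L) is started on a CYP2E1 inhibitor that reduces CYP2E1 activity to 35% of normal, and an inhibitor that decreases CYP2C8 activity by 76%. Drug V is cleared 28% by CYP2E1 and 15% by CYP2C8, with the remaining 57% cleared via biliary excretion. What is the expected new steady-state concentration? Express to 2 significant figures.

68 μmol/L

The CYP2E1 pathway (28% of clearance) drops to 0.35× activity: 0.28 × 0.35 = 0.098.
The CYP2C8 pathway (15% of clearance) is reduced to 0.24× activity: 0.15 × 0.24 = 0.036.
Non-CYP routes (57%) are unchanged.
New clearance relative to baseline: 0.098 + 0.036 + 0.57 = 0.704.
New steady-state concentration = 48 / 0.704 = 68 μmol/L (concentration scales inversely with clearance).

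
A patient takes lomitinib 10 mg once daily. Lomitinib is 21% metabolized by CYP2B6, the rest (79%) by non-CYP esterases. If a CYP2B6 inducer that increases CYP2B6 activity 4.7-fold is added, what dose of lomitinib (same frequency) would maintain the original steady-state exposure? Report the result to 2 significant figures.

The CYP2B6 pathway (21% of clearance) rises to 4.7× activity: 0.21 × 4.7 = 0.987.
The remaining 79% of clearance is unaffected.
CL_new/CL_old = 0.987 + 0.79 = 1.777.
To maintain the same steady-state level, dose must scale with clearance: new dose = 10 × 1.777 = 18 mg.

18 mg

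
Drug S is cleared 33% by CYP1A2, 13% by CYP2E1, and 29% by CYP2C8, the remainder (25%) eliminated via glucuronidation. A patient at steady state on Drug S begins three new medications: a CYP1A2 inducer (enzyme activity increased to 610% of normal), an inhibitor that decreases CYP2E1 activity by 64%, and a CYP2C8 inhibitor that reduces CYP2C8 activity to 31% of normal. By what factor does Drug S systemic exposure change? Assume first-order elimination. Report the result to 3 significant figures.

0.417

The CYP1A2 pathway (33% of clearance) rises to 6.1× activity: 0.33 × 6.1 = 2.013.
The CYP2E1 pathway (13% of clearance) falls to 0.36× activity: 0.13 × 0.36 = 0.0468.
The CYP2C8 pathway (29% of clearance) is reduced to 0.31× activity: 0.29 × 0.31 = 0.0899.
Non-CYP routes (25%) are unchanged.
CL_new/CL_old = 2.013 + 0.0468 + 0.0899 + 0.25 = 2.3997.
Systemic exposure ∝ 1/CL: fold-change = 1 / 2.3997 = 0.417.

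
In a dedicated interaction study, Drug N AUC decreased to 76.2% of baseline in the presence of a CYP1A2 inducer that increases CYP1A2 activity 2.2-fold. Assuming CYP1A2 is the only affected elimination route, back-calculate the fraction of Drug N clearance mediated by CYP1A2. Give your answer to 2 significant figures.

0.26

CL'/CL = 1 / 0.762 = 1.312
2.2·fm + (1 − fm) = 1.312
fm = (1.312 − 1) / (2.2 − 1) = 0.26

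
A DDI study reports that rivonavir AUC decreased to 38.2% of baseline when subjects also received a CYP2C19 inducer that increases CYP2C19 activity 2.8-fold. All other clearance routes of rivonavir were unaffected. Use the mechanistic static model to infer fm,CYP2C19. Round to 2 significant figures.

0.90

CL'/CL = 1 / 0.382 = 2.618
2.8·fm + (1 − fm) = 2.618
fm = (2.618 − 1) / (2.8 − 1) = 0.90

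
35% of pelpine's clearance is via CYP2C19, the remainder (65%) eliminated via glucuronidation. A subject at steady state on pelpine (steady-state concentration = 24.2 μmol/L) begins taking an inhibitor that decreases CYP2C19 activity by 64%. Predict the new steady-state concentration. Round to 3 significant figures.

The CYP2C19 pathway (35% of clearance) is reduced to 0.36× activity: 0.35 × 0.36 = 0.126.
The remaining 65% of clearance is unaffected.
New clearance relative to baseline: 0.126 + 0.65 = 0.776.
Steady-state concentration ∝ 1/CL, so new value = 24.2 / 0.776 = 31.2 μmol/L.

31.2 μmol/L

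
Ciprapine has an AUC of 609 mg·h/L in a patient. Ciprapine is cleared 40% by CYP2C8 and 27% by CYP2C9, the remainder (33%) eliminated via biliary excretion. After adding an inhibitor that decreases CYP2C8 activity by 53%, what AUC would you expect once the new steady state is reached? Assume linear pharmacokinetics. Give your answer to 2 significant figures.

7.7 × 10² mg·h/L

The CYP2C8 pathway (40% of clearance) falls to 0.47× activity: 0.4 × 0.47 = 0.188.
CYP2C9 (27%) and the residual 33% are unaffected.
Relative clearance = 0.188 + 0.27 + 0.33 = 0.788.
With dosing unchanged, AUC scales as 1/CL: 609 / 0.788 = 7.7 × 10² mg·h/L.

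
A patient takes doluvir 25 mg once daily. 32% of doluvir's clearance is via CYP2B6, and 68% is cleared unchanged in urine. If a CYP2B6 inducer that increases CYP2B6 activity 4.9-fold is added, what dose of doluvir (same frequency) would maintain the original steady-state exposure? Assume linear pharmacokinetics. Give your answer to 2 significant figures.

The CYP2B6 pathway (32% of clearance) rises to 4.9× activity: 0.32 × 4.9 = 1.568.
Non-CYP routes (68%) are unchanged.
CL_new/CL_old = 1.568 + 0.68 = 2.248.
To maintain the same steady-state level, dose must scale with clearance: new dose = 25 × 2.248 = 56 mg.

56 mg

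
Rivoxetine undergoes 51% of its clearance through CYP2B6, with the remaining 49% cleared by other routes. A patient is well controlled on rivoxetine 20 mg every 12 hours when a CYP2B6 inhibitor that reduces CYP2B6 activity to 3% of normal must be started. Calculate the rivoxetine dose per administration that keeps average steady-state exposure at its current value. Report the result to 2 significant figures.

10 mg

The CYP2B6 pathway (51% of clearance) drops to 0.03× activity: 0.51 × 0.03 = 0.0153.
Non-CYP routes (49%) are unchanged.
CL_new/CL_old = 0.0153 + 0.49 = 0.5053.
Css,avg = (dose rate)/CL, so holding Css fixed requires dose ∝ CL: 20 × 0.5053 = 10 mg.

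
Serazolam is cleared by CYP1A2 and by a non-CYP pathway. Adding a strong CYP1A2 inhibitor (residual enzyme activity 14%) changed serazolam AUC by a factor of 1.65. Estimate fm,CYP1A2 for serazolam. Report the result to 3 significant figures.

Let x = fm,CYP1A2. Because AUC ∝ 1/CL, relative clearance fell to 1/1.65 = 0.6061.
Setting x·0.14 + (1 − x) = 0.6061 and solving: x = (0.6061 − 1)/(0.14 − 1) = 0.458.

0.458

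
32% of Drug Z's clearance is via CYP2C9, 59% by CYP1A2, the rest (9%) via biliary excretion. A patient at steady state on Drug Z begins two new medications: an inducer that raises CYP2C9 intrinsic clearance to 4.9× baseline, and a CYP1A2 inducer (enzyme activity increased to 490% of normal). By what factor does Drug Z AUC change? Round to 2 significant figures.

0.22

The CYP2C9 pathway (32% of clearance) rises to 4.9× activity: 0.32 × 4.9 = 1.568.
The CYP1A2 pathway (59% of clearance) increases to 4.9× activity: 0.59 × 4.9 = 2.891.
Non-CYP routes (9%) are unchanged.
New clearance relative to baseline: 1.568 + 2.891 + 0.09 = 4.549.
Net AUC ratio = 1 / 4.549 = 0.22.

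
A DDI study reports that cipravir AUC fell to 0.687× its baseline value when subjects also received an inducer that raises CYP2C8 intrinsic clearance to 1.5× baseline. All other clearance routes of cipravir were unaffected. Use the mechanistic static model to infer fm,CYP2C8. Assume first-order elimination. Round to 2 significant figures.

0.91

Let x = fm,CYP2C8. Because AUC ∝ 1/CL, relative clearance rose to 1/0.687 = 1.456.
Setting x·1.5 + (1 − x) = 1.456 and solving: x = (1.456 − 1)/(1.5 − 1) = 0.91.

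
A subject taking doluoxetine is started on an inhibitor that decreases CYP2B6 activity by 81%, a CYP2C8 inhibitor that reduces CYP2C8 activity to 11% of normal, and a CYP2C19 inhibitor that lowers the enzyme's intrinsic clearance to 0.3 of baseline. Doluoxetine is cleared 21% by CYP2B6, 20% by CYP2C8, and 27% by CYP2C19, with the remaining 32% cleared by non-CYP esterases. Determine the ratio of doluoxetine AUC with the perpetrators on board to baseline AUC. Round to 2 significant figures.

CYP2B6: 0.21 × 0.19 = 0.0399
CYP2C8: 0.2 × 0.11 = 0.022
CYP2C19: 0.27 × 0.3 = 0.081
Other: 0.32 (unchanged)
CL_new/CL_old = 0.0399 + 0.022 + 0.081 + 0.32 = 0.4629.
Because AUC varies inversely with clearance, the combined effect is 1 / 0.4629 = 2.2.

2.2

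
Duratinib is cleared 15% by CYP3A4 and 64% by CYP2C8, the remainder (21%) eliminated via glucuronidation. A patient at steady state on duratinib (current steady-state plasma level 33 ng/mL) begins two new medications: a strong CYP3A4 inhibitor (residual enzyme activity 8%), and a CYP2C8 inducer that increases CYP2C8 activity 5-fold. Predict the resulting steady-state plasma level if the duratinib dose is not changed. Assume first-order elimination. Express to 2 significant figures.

The CYP3A4 pathway (15% of clearance) is reduced to 0.08× activity: 0.15 × 0.08 = 0.012.
The CYP2C8 pathway (64% of clearance) rises to 5× activity: 0.64 × 5 = 3.2.
The remaining 21% of clearance is unaffected.
Relative clearance = 0.012 + 3.2 + 0.21 = 3.422.
Dividing the baseline by the relative clearance: 33 / 3.422 = 9.6 ng/mL.

9.6 ng/mL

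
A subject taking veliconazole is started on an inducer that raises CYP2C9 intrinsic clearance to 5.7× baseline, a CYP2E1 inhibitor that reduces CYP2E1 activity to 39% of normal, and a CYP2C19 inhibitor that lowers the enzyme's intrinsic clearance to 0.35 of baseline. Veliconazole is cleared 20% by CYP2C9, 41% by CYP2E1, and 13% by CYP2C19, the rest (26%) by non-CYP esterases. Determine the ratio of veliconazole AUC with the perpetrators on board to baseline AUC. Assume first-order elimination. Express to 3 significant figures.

CYP2C9: 0.2 × 5.7 = 1.14
CYP2E1: 0.41 × 0.39 = 0.1599
CYP2C19: 0.13 × 0.35 = 0.0455
Other: 0.26 (unchanged)
New clearance relative to baseline: 1.14 + 0.1599 + 0.0455 + 0.26 = 1.6054.
Net AUC ratio = 1 / 1.6054 = 0.623.

0.623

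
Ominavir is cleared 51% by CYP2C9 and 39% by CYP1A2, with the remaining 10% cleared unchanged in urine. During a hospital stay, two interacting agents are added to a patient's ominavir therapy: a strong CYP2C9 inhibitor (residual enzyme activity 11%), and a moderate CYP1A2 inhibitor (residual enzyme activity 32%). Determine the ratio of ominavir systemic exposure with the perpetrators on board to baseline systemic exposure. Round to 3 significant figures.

CYP2C9: 0.51 × 0.11 = 0.0561
CYP1A2: 0.39 × 0.32 = 0.1248
Other: 0.1 (unchanged)
Relative clearance = 0.0561 + 0.1248 + 0.1 = 0.2809.
Systemic exposure ∝ 1/CL: fold-change = 1 / 0.2809 = 3.56.

3.56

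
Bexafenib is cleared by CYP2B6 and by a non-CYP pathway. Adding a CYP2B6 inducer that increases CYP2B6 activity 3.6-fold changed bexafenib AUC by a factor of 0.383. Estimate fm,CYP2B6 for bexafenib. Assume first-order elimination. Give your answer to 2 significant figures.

Call the CYP2B6 fraction fm. After the interaction, CL_new/CL_old = fm × 3.6 + (1 − fm).
AUC ratio = 1 / (new CL fraction), so new CL fraction = 1 / 0.383 = 2.611.
fm × 3.6 + 1 − fm = 2.611  ⇒  fm × (3.6 − 1) = 1.611  ⇒  fm = 0.62.

0.62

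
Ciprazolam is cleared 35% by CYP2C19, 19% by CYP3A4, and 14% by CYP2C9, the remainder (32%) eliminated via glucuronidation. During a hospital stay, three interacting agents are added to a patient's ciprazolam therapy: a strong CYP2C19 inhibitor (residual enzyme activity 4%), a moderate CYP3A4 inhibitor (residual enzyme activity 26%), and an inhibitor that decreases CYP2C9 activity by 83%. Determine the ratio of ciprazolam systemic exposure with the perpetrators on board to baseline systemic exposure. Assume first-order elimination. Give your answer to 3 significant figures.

2.46

CYP2C19: 0.35 × 0.04 = 0.014
CYP3A4: 0.19 × 0.26 = 0.0494
CYP2C9: 0.14 × 0.17 = 0.0238
Other: 0.32 (unchanged)
New clearance relative to baseline: 0.014 + 0.0494 + 0.0238 + 0.32 = 0.4072.
Systemic exposure ∝ 1/CL: fold-change = 1 / 0.4072 = 2.46.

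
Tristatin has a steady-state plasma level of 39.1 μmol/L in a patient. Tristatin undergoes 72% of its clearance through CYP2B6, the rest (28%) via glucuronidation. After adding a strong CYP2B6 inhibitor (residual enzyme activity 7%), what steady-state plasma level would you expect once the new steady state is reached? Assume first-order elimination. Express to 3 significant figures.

The CYP2B6 pathway (72% of clearance) drops to 0.07× activity: 0.72 × 0.07 = 0.0504.
The remaining 28% of clearance is unaffected.
CL_new/CL_old = 0.0504 + 0.28 = 0.3304.
With dosing unchanged, steady-state plasma level scales as 1/CL: 39.1 / 0.3304 = 118 μmol/L.

118 μmol/L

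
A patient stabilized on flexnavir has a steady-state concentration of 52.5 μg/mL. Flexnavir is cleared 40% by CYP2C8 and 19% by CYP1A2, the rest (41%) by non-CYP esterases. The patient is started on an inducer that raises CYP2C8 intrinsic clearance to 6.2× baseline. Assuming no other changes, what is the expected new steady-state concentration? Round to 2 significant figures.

17 μg/mL

The CYP2C8 pathway (40% of clearance) is boosted to 6.2× activity: 0.4 × 6.2 = 2.48.
CYP1A2 (19%) and the residual 41% are unaffected.
Relative clearance = 2.48 + 0.19 + 0.41 = 3.08.
With dosing unchanged, steady-state concentration scales as 1/CL: 52.5 / 3.08 = 17 μg/mL.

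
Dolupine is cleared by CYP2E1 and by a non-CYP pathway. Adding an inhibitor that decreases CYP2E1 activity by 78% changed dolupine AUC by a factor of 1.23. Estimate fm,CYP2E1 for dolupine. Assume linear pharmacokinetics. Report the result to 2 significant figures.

0.24

CL'/CL = 1 / 1.23 = 0.813
0.22·fm + (1 − fm) = 0.813
fm = (0.813 − 1) / (0.22 − 1) = 0.24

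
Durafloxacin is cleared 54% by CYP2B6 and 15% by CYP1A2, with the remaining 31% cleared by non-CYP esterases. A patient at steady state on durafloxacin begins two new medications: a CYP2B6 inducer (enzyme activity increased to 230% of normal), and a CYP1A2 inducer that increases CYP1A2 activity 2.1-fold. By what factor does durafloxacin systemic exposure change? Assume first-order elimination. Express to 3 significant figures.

0.536

The CYP2B6 pathway (54% of clearance) is boosted to 2.3× activity: 0.54 × 2.3 = 1.242.
The CYP1A2 pathway (15% of clearance) rises to 2.1× activity: 0.15 × 2.1 = 0.315.
The remaining 31% of clearance is unaffected.
CL_new/CL_old = 1.242 + 0.315 + 0.31 = 1.867.
Because systemic exposure varies inversely with clearance, the combined effect is 1 / 1.867 = 0.536.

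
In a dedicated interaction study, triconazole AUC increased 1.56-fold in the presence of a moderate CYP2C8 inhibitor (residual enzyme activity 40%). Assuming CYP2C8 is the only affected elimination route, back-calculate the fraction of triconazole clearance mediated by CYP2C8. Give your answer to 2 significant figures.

0.60

CL'/CL = 1 / 1.56 = 0.641
0.4·fm + (1 − fm) = 0.641
fm = (0.641 − 1) / (0.4 − 1) = 0.60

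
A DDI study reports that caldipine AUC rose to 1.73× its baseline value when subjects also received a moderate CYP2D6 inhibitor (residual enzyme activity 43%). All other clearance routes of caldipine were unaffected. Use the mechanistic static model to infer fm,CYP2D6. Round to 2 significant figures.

Call the CYP2D6 fraction fm. After the interaction, CL_new/CL_old = fm × 0.43 + (1 − fm).
AUC ratio = 1 / (new CL fraction), so new CL fraction = 1 / 1.73 = 0.578.
fm × 0.43 + 1 − fm = 0.578  ⇒  fm × (0.43 − 1) = −0.422  ⇒  fm = 0.74.

0.74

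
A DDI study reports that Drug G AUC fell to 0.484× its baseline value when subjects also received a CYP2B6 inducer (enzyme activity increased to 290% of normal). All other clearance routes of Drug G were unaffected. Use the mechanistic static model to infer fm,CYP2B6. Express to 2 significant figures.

CL'/CL = 1 / 0.484 = 2.066
2.9·fm + (1 − fm) = 2.066
fm = (2.066 − 1) / (2.9 − 1) = 0.56

0.56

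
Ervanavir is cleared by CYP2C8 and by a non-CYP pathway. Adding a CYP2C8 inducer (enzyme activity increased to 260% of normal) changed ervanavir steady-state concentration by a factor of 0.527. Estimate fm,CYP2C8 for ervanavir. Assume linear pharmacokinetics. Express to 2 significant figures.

0.56

Write x for the fraction cleared via CYP2C8. The observed steady-state concentration change means clearance rose to 1/0.527 = 1.898 of baseline.
Setting x·2.6 + (1 − x) = 1.898 and solving: x = (1.898 − 1)/(2.6 − 1) = 0.56.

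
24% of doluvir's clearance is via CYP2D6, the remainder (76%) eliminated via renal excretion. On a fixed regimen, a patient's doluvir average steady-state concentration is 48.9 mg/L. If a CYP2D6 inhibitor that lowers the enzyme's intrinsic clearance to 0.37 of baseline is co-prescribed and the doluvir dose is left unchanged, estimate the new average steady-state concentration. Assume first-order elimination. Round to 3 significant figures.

The CYP2D6 pathway (24% of clearance) drops to 0.37× activity: 0.24 × 0.37 = 0.0888.
Non-CYP routes (76%) are unchanged.
Relative clearance = 0.0888 + 0.76 = 0.8488.
Average steady-state concentration ∝ 1/CL, so new value = 48.9 / 0.8488 = 57.6 mg/L.

57.6 mg/L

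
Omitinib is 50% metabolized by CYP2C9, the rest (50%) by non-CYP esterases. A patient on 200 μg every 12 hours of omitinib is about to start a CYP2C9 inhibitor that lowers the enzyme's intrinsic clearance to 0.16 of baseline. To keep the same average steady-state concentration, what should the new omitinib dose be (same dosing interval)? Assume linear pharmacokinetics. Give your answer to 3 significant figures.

The CYP2C9 pathway (50% of clearance) is reduced to 0.16× activity: 0.5 × 0.16 = 0.08.
The remaining 50% of clearance is unaffected.
New clearance relative to baseline: 0.08 + 0.5 = 0.58.
Css,avg = (dose rate)/CL, so holding Css fixed requires dose ∝ CL: 200 × 0.58 = 116 μg.

116 μg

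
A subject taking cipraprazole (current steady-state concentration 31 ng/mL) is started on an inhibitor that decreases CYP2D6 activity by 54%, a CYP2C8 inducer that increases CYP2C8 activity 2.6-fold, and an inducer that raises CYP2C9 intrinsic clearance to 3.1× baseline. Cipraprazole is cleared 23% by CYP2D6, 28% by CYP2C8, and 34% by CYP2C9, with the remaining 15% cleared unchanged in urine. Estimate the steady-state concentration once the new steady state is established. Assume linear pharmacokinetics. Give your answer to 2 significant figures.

The CYP2D6 pathway (23% of clearance) falls to 0.46× activity: 0.23 × 0.46 = 0.1058.
The CYP2C8 pathway (28% of clearance) rises to 2.6× activity: 0.28 × 2.6 = 0.728.
The CYP2C9 pathway (34% of clearance) increases to 3.1× activity: 0.34 × 3.1 = 1.054.
The remaining 15% of clearance is unaffected.
CL_new/CL_old = 0.1058 + 0.728 + 1.054 + 0.15 = 2.0378.
Steady-state concentration ∝ 1/CL: new value = 31 / 2.0378 = 15 ng/mL.

15 ng/mL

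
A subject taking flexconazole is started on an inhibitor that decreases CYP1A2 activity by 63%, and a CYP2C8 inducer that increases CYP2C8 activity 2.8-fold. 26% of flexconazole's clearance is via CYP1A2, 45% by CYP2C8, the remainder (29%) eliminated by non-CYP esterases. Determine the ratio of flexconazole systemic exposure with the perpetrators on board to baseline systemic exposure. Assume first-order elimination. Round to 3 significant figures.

0.607

CYP1A2: 0.26 × 0.37 = 0.0962
CYP2C8: 0.45 × 2.8 = 1.26
Other: 0.29 (unchanged)
New clearance relative to baseline: 0.0962 + 1.26 + 0.29 = 1.6462.
Net systemic exposure ratio = 1 / 1.6462 = 0.607.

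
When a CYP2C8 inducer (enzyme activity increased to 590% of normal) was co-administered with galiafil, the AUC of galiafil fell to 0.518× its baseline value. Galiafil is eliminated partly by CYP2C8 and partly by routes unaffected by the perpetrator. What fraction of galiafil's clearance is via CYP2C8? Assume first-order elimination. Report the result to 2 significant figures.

CL'/CL = 1 / 0.518 = 1.931
5.9·fm + (1 − fm) = 1.931
fm = (1.931 − 1) / (5.9 − 1) = 0.19

0.19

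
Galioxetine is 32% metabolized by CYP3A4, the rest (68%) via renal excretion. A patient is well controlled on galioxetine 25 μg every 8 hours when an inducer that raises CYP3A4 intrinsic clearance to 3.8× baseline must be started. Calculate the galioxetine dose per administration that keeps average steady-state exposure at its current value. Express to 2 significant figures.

The CYP3A4 pathway (32% of clearance) increases to 3.8× activity: 0.32 × 3.8 = 1.216.
Non-CYP routes (68%) are unchanged.
Relative clearance = 1.216 + 0.68 = 1.896.
To maintain the same steady-state level, dose must scale with clearance: new dose = 25 × 1.896 = 47 μg.

47 μg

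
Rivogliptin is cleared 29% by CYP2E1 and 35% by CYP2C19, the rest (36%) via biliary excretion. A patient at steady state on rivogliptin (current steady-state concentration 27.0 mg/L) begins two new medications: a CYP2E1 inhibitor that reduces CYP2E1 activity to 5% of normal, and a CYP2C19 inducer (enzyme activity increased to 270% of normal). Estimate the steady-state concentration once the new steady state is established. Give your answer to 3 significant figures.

20.5 mg/L

The CYP2E1 pathway (29% of clearance) falls to 0.05× activity: 0.29 × 0.05 = 0.0145.
The CYP2C19 pathway (35% of clearance) increases to 2.7× activity: 0.35 × 2.7 = 0.945.
The remaining 36% of clearance is unaffected.
New clearance relative to baseline: 0.0145 + 0.945 + 0.36 = 1.3195.
New steady-state concentration = 27.0 / 1.3195 = 20.5 mg/L (concentration scales inversely with clearance).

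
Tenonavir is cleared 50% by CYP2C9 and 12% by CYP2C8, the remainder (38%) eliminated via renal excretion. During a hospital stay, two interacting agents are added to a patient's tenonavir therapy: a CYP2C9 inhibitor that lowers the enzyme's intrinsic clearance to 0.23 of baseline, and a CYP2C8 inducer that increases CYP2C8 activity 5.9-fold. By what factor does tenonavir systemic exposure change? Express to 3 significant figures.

CYP2C9: 0.5 × 0.23 = 0.115
CYP2C8: 0.12 × 5.9 = 0.708
Other: 0.38 (unchanged)
Relative clearance = 0.115 + 0.708 + 0.38 = 1.203.
Because systemic exposure varies inversely with clearance, the combined effect is 1 / 1.203 = 0.831.

0.831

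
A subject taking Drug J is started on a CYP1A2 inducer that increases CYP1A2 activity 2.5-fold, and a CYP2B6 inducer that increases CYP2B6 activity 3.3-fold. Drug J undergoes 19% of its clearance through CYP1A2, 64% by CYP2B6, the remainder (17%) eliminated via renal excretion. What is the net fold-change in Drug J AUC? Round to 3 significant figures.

The CYP1A2 pathway (19% of clearance) is boosted to 2.5× activity: 0.19 × 2.5 = 0.475.
The CYP2B6 pathway (64% of clearance) rises to 3.3× activity: 0.64 × 3.3 = 2.112.
Non-CYP routes (17%) are unchanged.
CL_new/CL_old = 0.475 + 2.112 + 0.17 = 2.757.
Because AUC varies inversely with clearance, the combined effect is 1 / 2.757 = 0.363.

0.363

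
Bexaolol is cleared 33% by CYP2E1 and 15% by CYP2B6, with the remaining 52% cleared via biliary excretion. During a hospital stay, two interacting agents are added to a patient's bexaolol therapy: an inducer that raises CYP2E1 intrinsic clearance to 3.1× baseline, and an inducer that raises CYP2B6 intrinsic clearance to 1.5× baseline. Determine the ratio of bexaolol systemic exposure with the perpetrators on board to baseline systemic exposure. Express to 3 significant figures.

0.566

CYP2E1: 0.33 × 3.1 = 1.023
CYP2B6: 0.15 × 1.5 = 0.225
Other: 0.52 (unchanged)
CL_new/CL_old = 1.023 + 0.225 + 0.52 = 1.768.
Because systemic exposure varies inversely with clearance, the combined effect is 1 / 1.768 = 0.566.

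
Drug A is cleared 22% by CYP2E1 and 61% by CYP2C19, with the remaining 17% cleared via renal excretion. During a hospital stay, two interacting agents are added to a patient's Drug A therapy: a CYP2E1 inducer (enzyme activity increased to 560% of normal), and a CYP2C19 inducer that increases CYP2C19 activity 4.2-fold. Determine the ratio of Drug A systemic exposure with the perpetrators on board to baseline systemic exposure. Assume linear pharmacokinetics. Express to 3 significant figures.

0.252

CYP2E1: 0.22 × 5.6 = 1.232
CYP2C19: 0.61 × 4.2 = 2.562
Other: 0.17 (unchanged)
Relative clearance = 1.232 + 2.562 + 0.17 = 3.964.
Systemic exposure ∝ 1/CL: fold-change = 1 / 3.964 = 0.252.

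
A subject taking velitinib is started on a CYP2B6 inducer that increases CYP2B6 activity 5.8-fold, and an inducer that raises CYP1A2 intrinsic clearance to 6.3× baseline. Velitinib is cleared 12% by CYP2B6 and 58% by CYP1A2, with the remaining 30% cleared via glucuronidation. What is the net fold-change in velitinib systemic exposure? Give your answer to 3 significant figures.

CYP2B6: 0.12 × 5.8 = 0.696
CYP1A2: 0.58 × 6.3 = 3.654
Other: 0.3 (unchanged)
New clearance relative to baseline: 0.696 + 3.654 + 0.3 = 4.65.
Net systemic exposure ratio = 1 / 4.65 = 0.215.

0.215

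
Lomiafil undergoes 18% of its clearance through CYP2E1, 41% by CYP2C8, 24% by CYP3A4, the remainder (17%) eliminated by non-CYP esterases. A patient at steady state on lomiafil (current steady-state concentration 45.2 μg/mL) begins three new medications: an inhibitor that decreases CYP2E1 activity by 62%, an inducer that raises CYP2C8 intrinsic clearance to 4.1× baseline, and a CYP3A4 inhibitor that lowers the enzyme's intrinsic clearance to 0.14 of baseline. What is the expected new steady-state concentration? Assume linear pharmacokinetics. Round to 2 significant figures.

CYP2E1: 0.18 × 0.38 = 0.0684
CYP2C8: 0.41 × 4.1 = 1.681
CYP3A4: 0.24 × 0.14 = 0.0336
Other: 0.17 (unchanged)
New clearance relative to baseline: 0.0684 + 1.681 + 0.0336 + 0.17 = 1.953.
Steady-state concentration ∝ 1/CL: new value = 45.2 / 1.953 = 23 μg/mL.

23 μg/mL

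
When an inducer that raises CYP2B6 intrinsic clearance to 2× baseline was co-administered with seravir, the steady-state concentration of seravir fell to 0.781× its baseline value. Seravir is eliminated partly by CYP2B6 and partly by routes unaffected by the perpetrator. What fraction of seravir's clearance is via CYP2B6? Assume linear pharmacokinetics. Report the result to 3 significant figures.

CL'/CL = 1 / 0.781 = 1.28
2·fm + (1 − fm) = 1.28
fm = (1.28 − 1) / (2 − 1) = 0.280

0.280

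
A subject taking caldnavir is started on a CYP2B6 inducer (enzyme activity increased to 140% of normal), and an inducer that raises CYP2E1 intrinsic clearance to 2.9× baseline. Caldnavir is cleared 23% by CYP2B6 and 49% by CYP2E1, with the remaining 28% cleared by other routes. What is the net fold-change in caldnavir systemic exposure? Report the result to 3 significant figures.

The CYP2B6 pathway (23% of clearance) is boosted to 1.4× activity: 0.23 × 1.4 = 0.322.
The CYP2E1 pathway (49% of clearance) increases to 2.9× activity: 0.49 × 2.9 = 1.421.
Non-CYP routes (28%) are unchanged.
Relative clearance = 0.322 + 1.421 + 0.28 = 2.023.
Net systemic exposure ratio = 1 / 2.023 = 0.494.

0.494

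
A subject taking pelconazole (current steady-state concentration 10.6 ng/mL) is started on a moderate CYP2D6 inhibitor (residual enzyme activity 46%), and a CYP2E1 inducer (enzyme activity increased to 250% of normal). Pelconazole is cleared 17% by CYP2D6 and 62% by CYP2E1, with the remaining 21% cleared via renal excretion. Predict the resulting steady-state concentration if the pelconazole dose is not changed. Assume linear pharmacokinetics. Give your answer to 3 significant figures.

CYP2D6: 0.17 × 0.46 = 0.0782
CYP2E1: 0.62 × 2.5 = 1.55
Other: 0.21 (unchanged)
CL_new/CL_old = 0.0782 + 1.55 + 0.21 = 1.8382.
New steady-state concentration = 10.6 / 1.8382 = 5.77 ng/mL (concentration scales inversely with clearance).

5.77 ng/mL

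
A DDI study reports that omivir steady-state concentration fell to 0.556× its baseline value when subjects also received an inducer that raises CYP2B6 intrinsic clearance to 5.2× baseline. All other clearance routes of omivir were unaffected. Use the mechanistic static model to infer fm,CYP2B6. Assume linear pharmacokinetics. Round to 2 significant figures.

0.19

Let x = fm,CYP2B6. Because steady-state concentration ∝ 1/CL, relative clearance rose to 1/0.556 = 1.799.
Setting x·5.2 + (1 − x) = 1.799 and solving: x = (1.799 − 1)/(5.2 − 1) = 0.19.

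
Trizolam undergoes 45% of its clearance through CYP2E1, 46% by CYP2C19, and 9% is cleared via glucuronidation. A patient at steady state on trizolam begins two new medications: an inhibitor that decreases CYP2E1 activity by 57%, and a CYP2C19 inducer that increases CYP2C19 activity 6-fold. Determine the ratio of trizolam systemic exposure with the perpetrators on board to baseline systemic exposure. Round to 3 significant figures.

0.329

The CYP2E1 pathway (45% of clearance) falls to 0.43× activity: 0.45 × 0.43 = 0.1935.
The CYP2C19 pathway (46% of clearance) increases to 6× activity: 0.46 × 6 = 2.76.
The remaining 9% of clearance is unaffected.
New clearance relative to baseline: 0.1935 + 2.76 + 0.09 = 3.0435.
Net systemic exposure ratio = 1 / 3.0435 = 0.329.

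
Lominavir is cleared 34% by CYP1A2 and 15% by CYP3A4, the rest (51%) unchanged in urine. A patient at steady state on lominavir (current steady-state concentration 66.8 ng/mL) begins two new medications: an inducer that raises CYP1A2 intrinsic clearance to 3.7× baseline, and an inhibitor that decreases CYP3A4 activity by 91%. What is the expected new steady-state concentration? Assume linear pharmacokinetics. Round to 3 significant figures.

CYP1A2: 0.34 × 3.7 = 1.258
CYP3A4: 0.15 × 0.09 = 0.0135
Other: 0.51 (unchanged)
New clearance relative to baseline: 1.258 + 0.0135 + 0.51 = 1.7815.
Dividing the baseline by the relative clearance: 66.8 / 1.7815 = 37.5 ng/mL.

37.5 ng/mL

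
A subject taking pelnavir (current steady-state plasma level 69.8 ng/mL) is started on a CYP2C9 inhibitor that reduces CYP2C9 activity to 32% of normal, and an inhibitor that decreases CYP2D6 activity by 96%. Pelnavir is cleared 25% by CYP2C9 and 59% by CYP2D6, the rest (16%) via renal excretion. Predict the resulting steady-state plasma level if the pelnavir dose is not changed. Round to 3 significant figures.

The CYP2C9 pathway (25% of clearance) is reduced to 0.32× activity: 0.25 × 0.32 = 0.08.
The CYP2D6 pathway (59% of clearance) drops to 0.04× activity: 0.59 × 0.04 = 0.0236.
Non-CYP routes (16%) are unchanged.
CL_new/CL_old = 0.08 + 0.0236 + 0.16 = 0.2636.
Steady-state plasma level ∝ 1/CL: new value = 69.8 / 0.2636 = 265 ng/mL.

265 ng/mL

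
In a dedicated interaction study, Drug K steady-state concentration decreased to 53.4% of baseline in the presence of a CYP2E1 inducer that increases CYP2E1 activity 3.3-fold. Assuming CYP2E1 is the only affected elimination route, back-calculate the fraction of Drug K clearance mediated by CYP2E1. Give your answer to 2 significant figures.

0.38

Call the CYP2E1 fraction fm. After the interaction, CL_new/CL_old = fm × 3.3 + (1 − fm).
Steady-state concentration ratio = 1 / (new CL fraction), so new CL fraction = 1 / 0.534 = 1.873.
fm × 3.3 + 1 − fm = 1.873  ⇒  fm × (3.3 − 1) = 0.8727  ⇒  fm = 0.38.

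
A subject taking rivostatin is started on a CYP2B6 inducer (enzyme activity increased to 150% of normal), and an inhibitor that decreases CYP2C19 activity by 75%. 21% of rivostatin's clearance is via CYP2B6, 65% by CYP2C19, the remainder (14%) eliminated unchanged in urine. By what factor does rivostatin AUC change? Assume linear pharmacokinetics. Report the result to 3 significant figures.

CYP2B6: 0.21 × 1.5 = 0.315
CYP2C19: 0.65 × 0.25 = 0.1625
Other: 0.14 (unchanged)
New clearance relative to baseline: 0.315 + 0.1625 + 0.14 = 0.6175.
Net AUC ratio = 1 / 0.6175 = 1.62.

1.62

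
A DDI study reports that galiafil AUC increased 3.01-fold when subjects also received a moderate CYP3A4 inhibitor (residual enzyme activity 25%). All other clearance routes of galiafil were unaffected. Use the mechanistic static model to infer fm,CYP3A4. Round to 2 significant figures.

Write x for the fraction cleared via CYP3A4. The observed AUC change means clearance fell to 1/3.01 = 0.3322 of baseline.
Setting x·0.25 + (1 − x) = 0.3322 and solving: x = (0.3322 − 1)/(0.25 − 1) = 0.89.

0.89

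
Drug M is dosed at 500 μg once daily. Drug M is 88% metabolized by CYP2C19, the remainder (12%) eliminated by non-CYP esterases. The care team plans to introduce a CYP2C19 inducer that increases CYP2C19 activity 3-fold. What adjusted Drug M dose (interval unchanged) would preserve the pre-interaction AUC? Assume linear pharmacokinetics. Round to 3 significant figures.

1.38 × 10³ μg

The CYP2C19 pathway (88% of clearance) increases to 3× activity: 0.88 × 3 = 2.64.
The remaining 12% of clearance is unaffected.
Relative clearance = 2.64 + 0.12 = 2.76.
Css,avg = (dose rate)/CL, so holding Css fixed requires dose ∝ CL: 500 × 2.76 = 1.38 × 10³ μg.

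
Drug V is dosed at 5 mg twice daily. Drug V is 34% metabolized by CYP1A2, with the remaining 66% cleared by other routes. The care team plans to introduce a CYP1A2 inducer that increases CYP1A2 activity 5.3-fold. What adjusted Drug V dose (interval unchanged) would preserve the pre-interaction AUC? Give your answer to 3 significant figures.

CYP1A2: 0.34 × 5.3 = 1.802
Other: 0.66 (unchanged)
CL_new/CL_old = 1.802 + 0.66 = 2.462.
Exposure is unchanged when dose changes in proportion to clearance. New dose = 5 mg × 2.462 = 12.3 mg.

12.3 mg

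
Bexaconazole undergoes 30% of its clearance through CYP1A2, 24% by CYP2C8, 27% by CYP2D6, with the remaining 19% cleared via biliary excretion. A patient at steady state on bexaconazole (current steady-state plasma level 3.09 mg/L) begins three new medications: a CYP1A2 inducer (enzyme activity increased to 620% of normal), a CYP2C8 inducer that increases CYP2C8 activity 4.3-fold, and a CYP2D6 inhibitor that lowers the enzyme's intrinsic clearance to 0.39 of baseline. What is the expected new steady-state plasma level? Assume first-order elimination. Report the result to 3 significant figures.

The CYP1A2 pathway (30% of clearance) is boosted to 6.2× activity: 0.3 × 6.2 = 1.86.
The CYP2C8 pathway (24% of clearance) rises to 4.3× activity: 0.24 × 4.3 = 1.032.
The CYP2D6 pathway (27% of clearance) drops to 0.39× activity: 0.27 × 0.39 = 0.1053.
Non-CYP routes (19%) are unchanged.
CL_new/CL_old = 1.86 + 1.032 + 0.1053 + 0.19 = 3.1873.
Dividing the baseline by the relative clearance: 3.09 / 3.1873 = 0.969 mg/L.

0.969 mg/L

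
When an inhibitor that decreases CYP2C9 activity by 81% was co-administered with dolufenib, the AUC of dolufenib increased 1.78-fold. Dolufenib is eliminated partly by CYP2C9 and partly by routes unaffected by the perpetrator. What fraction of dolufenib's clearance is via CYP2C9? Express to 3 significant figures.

0.541

CL'/CL = 1 / 1.78 = 0.5618
0.19·fm + (1 − fm) = 0.5618
fm = (0.5618 − 1) / (0.19 − 1) = 0.541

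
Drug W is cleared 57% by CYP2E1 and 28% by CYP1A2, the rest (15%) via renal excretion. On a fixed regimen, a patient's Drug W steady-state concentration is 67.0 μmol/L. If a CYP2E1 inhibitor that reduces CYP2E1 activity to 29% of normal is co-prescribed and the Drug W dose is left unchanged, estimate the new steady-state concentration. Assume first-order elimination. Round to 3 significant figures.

113 μmol/L

The CYP2E1 pathway (57% of clearance) is reduced to 0.29× activity: 0.57 × 0.29 = 0.1653.
CYP1A2 (28%) and the residual 15% are unaffected.
Relative clearance = 0.1653 + 0.28 + 0.15 = 0.5953.
With dosing unchanged, steady-state concentration scales as 1/CL: 67.0 / 0.5953 = 113 μmol/L.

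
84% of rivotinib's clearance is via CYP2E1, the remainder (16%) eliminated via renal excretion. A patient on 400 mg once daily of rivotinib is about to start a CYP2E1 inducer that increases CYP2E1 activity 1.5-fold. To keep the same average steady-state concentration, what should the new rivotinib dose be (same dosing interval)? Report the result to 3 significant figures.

The CYP2E1 pathway (84% of clearance) is boosted to 1.5× activity: 0.84 × 1.5 = 1.26.
The remaining 16% of clearance is unaffected.
New clearance relative to baseline: 1.26 + 0.16 = 1.42.
Css,avg = (dose rate)/CL, so holding Css fixed requires dose ∝ CL: 400 × 1.42 = 568 mg.

568 mg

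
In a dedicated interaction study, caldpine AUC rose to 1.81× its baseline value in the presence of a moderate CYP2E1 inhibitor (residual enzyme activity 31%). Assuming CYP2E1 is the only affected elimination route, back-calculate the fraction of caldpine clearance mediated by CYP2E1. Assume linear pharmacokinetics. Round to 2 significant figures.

0.65

Let x = fm,CYP2E1. Because AUC ∝ 1/CL, relative clearance fell to 1/1.81 = 0.5525.
Only the CYP2E1 route changed, so 0.5525 = x·0.31 + (1 − x), giving x = 0.65.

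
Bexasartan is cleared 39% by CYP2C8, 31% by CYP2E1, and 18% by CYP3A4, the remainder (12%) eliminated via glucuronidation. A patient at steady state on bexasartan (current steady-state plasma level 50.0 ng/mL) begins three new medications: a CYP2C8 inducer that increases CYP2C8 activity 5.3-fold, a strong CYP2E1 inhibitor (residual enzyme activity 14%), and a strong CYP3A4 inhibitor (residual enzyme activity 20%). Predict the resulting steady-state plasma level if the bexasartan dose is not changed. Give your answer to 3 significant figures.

The CYP2C8 pathway (39% of clearance) increases to 5.3× activity: 0.39 × 5.3 = 2.067.
The CYP2E1 pathway (31% of clearance) falls to 0.14× activity: 0.31 × 0.14 = 0.0434.
The CYP3A4 pathway (18% of clearance) is reduced to 0.2× activity: 0.18 × 0.2 = 0.036.
The remaining 12% of clearance is unaffected.
Relative clearance = 2.067 + 0.0434 + 0.036 + 0.12 = 2.2664.
Dividing the baseline by the relative clearance: 50.0 / 2.2664 = 22.1 ng/mL.

22.1 ng/mL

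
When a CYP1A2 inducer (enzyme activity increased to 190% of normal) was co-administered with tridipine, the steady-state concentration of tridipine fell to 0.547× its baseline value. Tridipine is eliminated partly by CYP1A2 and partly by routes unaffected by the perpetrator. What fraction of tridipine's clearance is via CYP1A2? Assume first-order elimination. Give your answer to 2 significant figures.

CL'/CL = 1 / 0.547 = 1.828
1.9·fm + (1 − fm) = 1.828
fm = (1.828 − 1) / (1.9 − 1) = 0.92

0.92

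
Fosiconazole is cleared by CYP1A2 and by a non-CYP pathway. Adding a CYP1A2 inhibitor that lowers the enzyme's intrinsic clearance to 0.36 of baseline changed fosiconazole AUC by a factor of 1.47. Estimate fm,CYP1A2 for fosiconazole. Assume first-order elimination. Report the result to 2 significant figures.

CL'/CL = 1 / 1.47 = 0.6803
0.36·fm + (1 − fm) = 0.6803
fm = (0.6803 − 1) / (0.36 − 1) = 0.50

0.50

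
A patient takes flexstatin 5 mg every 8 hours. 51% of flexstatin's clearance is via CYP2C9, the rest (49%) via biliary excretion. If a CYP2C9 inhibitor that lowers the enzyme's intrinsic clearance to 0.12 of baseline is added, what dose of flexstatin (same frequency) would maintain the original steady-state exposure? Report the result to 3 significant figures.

2.76 mg

The CYP2C9 pathway (51% of clearance) is reduced to 0.12× activity: 0.51 × 0.12 = 0.0612.
Non-CYP routes (49%) are unchanged.
New clearance relative to baseline: 0.0612 + 0.49 = 0.5512.
To maintain the same steady-state level, dose must scale with clearance: new dose = 5 × 0.5512 = 2.76 mg.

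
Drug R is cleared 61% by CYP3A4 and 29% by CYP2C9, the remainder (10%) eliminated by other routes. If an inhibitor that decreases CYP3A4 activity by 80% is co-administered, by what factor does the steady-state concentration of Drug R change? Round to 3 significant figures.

CYP3A4: 0.61 × 0.2 = 0.122
CYP2C9: 0.29 (unchanged)
Other: 0.1 (unchanged)
CL_new/CL_old = 0.122 + 0.29 + 0.1 = 0.512.
Steady-state concentration is inversely proportional to clearance, so the fold-change is 1 / 0.512 = 1.95.

1.95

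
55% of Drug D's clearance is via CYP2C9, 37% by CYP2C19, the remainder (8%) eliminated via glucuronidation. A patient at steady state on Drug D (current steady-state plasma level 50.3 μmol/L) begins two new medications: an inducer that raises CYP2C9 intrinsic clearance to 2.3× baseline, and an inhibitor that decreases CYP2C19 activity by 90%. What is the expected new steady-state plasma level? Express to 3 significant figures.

CYP2C9: 0.55 × 2.3 = 1.265
CYP2C19: 0.37 × 0.1 = 0.037
Other: 0.08 (unchanged)
Relative clearance = 1.265 + 0.037 + 0.08 = 1.382.
New steady-state plasma level = 50.3 / 1.382 = 36.4 μmol/L (concentration scales inversely with clearance).

36.4 μmol/L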